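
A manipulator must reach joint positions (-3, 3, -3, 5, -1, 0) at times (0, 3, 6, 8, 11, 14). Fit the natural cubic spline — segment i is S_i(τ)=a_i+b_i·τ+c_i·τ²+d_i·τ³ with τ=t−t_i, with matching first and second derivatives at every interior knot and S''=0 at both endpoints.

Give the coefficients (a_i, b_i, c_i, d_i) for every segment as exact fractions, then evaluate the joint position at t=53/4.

Δ: Δ0=2, Δ1=-2, Δ2=4, Δ3=-2, Δ4=1/3
row 1: diag=12, rhs=-24; c'=1/4, d'=-2
row 2: denom=10−3·1/4=37/4; d'=(36−3·-2)/(37/4)=168/37
row 3: denom=10−2·8/37=354/37; d'=(-36−2·168/37)/(354/37)=-278/59
row 4: denom=12−3·37/118=1305/118; d'=(14−3·-278/59)/(1305/118)=664/261
back: M4=664/261
back: M3=-278/59−37/118·664/261=-1438/261
back: M2=168/37−8/37·-1438/261=1496/261
back: M1=-2−1/4·1496/261=-896/261
M: M0=0, M1=-896/261, M2=1496/261, M3=-1438/261, M4=664/261, M5=0
seg 0: a=-3, c=M0/2=0, d=(M1−M0)/(6·3)=-448/2349, b=Δ0−h0·(2M0+M1)/6=970/261
seg 1: a=3, c=M1/2=-448/261, d=(M2−M1)/(6·3)=1196/2349, b=Δ1−h1·(2M1+M2)/6=-374/261
seg 2: a=-3, c=M2/2=748/261, d=(M3−M2)/(6·2)=-163/174, b=Δ2−h2·(2M2+M3)/6=526/261
seg 3: a=5, c=M3/2=-719/261, d=(M4−M3)/(6·3)=1051/2349, b=Δ3−h3·(2M3+M4)/6=584/261
seg 4: a=-1, c=M4/2=332/261, d=(M5−M4)/(6·3)=-332/2349, b=Δ4−h4·(2M4+M5)/6=-577/261
t_q=53/4 → seg 4, τ=9/4; S=-1+-577/261·τ+332/261·τ²+-332/2349·τ³=-531/464

  seg 0: a=-3 b=970/261 c=0 d=-448/2349
  seg 1: a=3 b=-374/261 c=-448/261 d=1196/2349
  seg 2: a=-3 b=526/261 c=748/261 d=-163/174
  seg 3: a=5 b=584/261 c=-719/261 d=1051/2349
  seg 4: a=-1 b=-577/261 c=332/261 d=-332/2349
S(53/4) = -531/464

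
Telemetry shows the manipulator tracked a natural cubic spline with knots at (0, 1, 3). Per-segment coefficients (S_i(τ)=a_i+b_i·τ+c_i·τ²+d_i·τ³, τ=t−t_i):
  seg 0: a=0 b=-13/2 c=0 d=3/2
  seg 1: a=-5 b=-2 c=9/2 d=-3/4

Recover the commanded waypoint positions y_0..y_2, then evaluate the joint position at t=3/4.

y_0=0 y_1=-5 y_2=3
S(3/4) = -543/128

y_0 = S_0(0) = a_0 = 0
y_1 = S_1(0) = a_1 = -5
y_2 = S_1(2) = 3
t_q=3/4 is in segment 0 (τ=3/4); S_0(τ)=-543/128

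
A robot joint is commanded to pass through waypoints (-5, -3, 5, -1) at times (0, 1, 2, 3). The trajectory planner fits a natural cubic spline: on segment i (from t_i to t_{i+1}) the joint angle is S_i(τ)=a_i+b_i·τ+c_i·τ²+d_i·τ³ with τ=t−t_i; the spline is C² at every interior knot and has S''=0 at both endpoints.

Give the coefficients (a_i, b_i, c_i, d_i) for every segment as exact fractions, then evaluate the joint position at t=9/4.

  seg 0: a=-5 b=-8/15 c=0 d=38/15
  seg 1: a=-3 b=106/15 c=38/5 d=-20/3
  seg 2: a=5 b=34/15 c=-62/5 d=62/15
S(9/4) = 777/160

Δ: Δ0=2, Δ1=8, Δ2=-6
row 1: diag=4, rhs=36; c'=1/4, d'=9
row 2: denom=4−1·1/4=15/4; d'=(-84−1·9)/(15/4)=-124/5
back: M2=-124/5
back: M1=9−1/4·-124/5=76/5
M: M0=0, M1=76/5, M2=-124/5, M3=0
seg 0: a=-5, c=M0/2=0, d=(M1−M0)/(6·1)=38/15, b=Δ0−h0·(2M0+M1)/6=-8/15
seg 1: a=-3, c=M1/2=38/5, d=(M2−M1)/(6·1)=-20/3, b=Δ1−h1·(2M1+M2)/6=106/15
seg 2: a=5, c=M2/2=-62/5, d=(M3−M2)/(6·1)=62/15, b=Δ2−h2·(2M2+M3)/6=34/15
t_q=9/4 → seg 2, τ=1/4; S=5+34/15·τ+-62/5·τ²+62/15·τ³=777/160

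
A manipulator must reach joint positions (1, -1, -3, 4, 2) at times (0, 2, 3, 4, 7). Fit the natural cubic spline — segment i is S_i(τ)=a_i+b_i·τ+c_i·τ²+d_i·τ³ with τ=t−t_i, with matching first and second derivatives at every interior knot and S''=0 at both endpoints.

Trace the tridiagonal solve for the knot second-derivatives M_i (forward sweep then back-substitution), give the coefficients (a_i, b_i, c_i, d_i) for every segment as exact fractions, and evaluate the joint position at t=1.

Δ: Δ0=-1, Δ1=-2, Δ2=7, Δ3=-2/3
row 1: diag=6, rhs=-6; c'=1/6, d'=-1
row 2: denom=4−1·1/6=23/6; d'=(54−1·-1)/(23/6)=330/23
row 3: denom=8−1·6/23=178/23; d'=(-46−1·330/23)/(178/23)=-694/89
back: M3=-694/89
back: M2=330/23−6/23·-694/89=1458/89
back: M1=-1−1/6·1458/89=-332/89
M: M0=0, M1=-332/89, M2=1458/89, M3=-694/89, M4=0
seg 0: a=1, c=M0/2=0, d=(M1−M0)/(6·2)=-83/267, b=Δ0−h0·(2M0+M1)/6=65/267
seg 1: a=-1, c=M1/2=-166/89, d=(M2−M1)/(6·1)=895/267, b=Δ1−h1·(2M1+M2)/6=-931/267
seg 2: a=-3, c=M2/2=729/89, d=(M3−M2)/(6·1)=-1076/267, b=Δ2−h2·(2M2+M3)/6=758/267
seg 3: a=4, c=M3/2=-347/89, d=(M4−M3)/(6·3)=347/801, b=Δ3−h3·(2M3+M4)/6=1904/267
t_q=1 → seg 0, τ=1; S=1+65/267·τ+0·τ²+-83/267·τ³=83/89

  seg 0: a=1 b=65/267 c=0 d=-83/267
  seg 1: a=-1 b=-931/267 c=-166/89 d=895/267
  seg 2: a=-3 b=758/267 c=729/89 d=-1076/267
  seg 3: a=4 b=1904/267 c=-347/89 d=347/801
S(1) = 83/89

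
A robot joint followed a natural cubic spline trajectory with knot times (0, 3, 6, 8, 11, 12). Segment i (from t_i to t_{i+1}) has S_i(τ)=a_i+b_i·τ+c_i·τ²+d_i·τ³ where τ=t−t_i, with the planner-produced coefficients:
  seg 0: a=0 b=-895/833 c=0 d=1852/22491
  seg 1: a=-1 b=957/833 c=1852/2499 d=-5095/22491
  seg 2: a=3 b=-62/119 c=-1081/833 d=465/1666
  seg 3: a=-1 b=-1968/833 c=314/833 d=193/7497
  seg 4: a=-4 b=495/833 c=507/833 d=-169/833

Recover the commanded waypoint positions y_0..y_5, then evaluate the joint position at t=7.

y_0 = S_0(0) = a_0 = 0
y_1 = S_1(0) = a_1 = -1
y_2 = S_2(0) = a_2 = 3
y_3 = S_3(0) = a_3 = -1
y_4 = S_4(0) = a_4 = -4
y_5 = S_4(1) = -3
t_q=7 is in segment 2 (τ=1); S_2(τ)=2433/1666

y_0=0 y_1=-1 y_2=3 y_3=-1 y_4=-4 y_5=-3
S(7) = 2433/1666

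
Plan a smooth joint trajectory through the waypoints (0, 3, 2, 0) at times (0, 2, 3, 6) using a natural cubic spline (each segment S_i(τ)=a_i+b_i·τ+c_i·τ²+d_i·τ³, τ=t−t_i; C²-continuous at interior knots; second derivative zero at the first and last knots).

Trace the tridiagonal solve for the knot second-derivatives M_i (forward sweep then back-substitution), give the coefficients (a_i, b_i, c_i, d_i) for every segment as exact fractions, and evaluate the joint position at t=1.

Δ: Δ0=3/2, Δ1=-1, Δ2=-2/3
row 1: diag=6, rhs=-15; c'=1/6, d'=-5/2
row 2: denom=8−1·1/6=47/6; d'=(2−1·-5/2)/(47/6)=27/47
back: M2=27/47
back: M1=-5/2−1/6·27/47=-122/47
M: M0=0, M1=-122/47, M2=27/47, M3=0
seg 0: a=0, c=M0/2=0, d=(M1−M0)/(6·2)=-61/282, b=Δ0−h0·(2M0+M1)/6=667/282
seg 1: a=3, c=M1/2=-61/47, d=(M2−M1)/(6·1)=149/282, b=Δ1−h1·(2M1+M2)/6=-65/282
seg 2: a=2, c=M2/2=27/94, d=(M3−M2)/(6·3)=-3/94, b=Δ2−h2·(2M2+M3)/6=-175/141
t_q=1 → seg 0, τ=1; S=0+667/282·τ+0·τ²+-61/282·τ³=101/47

  seg 0: a=0 b=667/282 c=0 d=-61/282
  seg 1: a=3 b=-65/282 c=-61/47 d=149/282
  seg 2: a=2 b=-175/141 c=27/94 d=-3/94
S(1) = 101/47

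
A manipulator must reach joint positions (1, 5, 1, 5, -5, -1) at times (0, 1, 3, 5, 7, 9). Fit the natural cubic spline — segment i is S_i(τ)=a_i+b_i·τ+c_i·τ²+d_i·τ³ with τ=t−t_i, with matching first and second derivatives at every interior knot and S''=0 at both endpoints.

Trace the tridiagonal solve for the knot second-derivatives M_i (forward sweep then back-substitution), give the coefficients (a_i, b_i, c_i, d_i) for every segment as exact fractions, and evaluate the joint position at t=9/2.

Δ: Δ0=4, Δ1=-2, Δ2=2, Δ3=-5, Δ4=2
row 1: diag=6, rhs=-36; c'=1/3, d'=-6
row 2: denom=8−2·1/3=22/3; d'=(24−2·-6)/(22/3)=54/11
row 3: denom=8−2·3/11=82/11; d'=(-42−2·54/11)/(82/11)=-285/41
row 4: denom=8−2·11/41=306/41; d'=(42−2·-285/41)/(306/41)=382/51
back: M4=382/51
back: M3=-285/41−11/41·382/51=-457/51
back: M2=54/11−3/11·-457/51=125/17
back: M1=-6−1/3·125/17=-431/51
M: M0=0, M1=-431/51, M2=125/17, M3=-457/51, M4=382/51, M5=0
seg 0: a=1, c=M0/2=0, d=(M1−M0)/(6·1)=-431/306, b=Δ0−h0·(2M0+M1)/6=1655/306
seg 1: a=5, c=M1/2=-431/102, d=(M2−M1)/(6·2)=403/306, b=Δ1−h1·(2M1+M2)/6=181/153
seg 2: a=1, c=M2/2=125/34, d=(M3−M2)/(6·2)=-208/153, b=Δ2−h2·(2M2+M3)/6=13/153
seg 3: a=5, c=M3/2=-457/102, d=(M4−M3)/(6·2)=839/612, b=Δ3−h3·(2M3+M4)/6=-233/153
seg 4: a=-5, c=M4/2=191/51, d=(M5−M4)/(6·2)=-191/306, b=Δ4−h4·(2M4+M5)/6=-458/153
t_q=9/2 → seg 2, τ=3/2; S=1+13/153·τ+125/34·τ²+-208/153·τ³=1963/408

  seg 0: a=1 b=1655/306 c=0 d=-431/306
  seg 1: a=5 b=181/153 c=-431/102 d=403/306
  seg 2: a=1 b=13/153 c=125/34 d=-208/153
  seg 3: a=5 b=-233/153 c=-457/102 d=839/612
  seg 4: a=-5 b=-458/153 c=191/51 d=-191/306
S(9/2) = 1963/408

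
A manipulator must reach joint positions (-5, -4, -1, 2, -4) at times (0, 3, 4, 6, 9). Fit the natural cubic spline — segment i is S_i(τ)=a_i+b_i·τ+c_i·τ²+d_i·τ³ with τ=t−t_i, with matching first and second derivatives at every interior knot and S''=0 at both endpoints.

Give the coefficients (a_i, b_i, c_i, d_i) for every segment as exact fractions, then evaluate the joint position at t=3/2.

  seg 0: a=-5 b=-163/219 c=0 d=236/1971
  seg 1: a=-4 b=545/219 c=236/219 d=-124/219
  seg 2: a=-1 b=215/73 c=-136/219 d=-89/1752
  seg 3: a=2 b=-65/438 c=-811/876 d=811/7884
S(3/2) = -417/73

Δ: Δ0=1/3, Δ1=3, Δ2=3/2, Δ3=-2
row 1: diag=8, rhs=16; c'=1/8, d'=2
row 2: denom=6−1·1/8=47/8; d'=(-9−1·2)/(47/8)=-88/47
row 3: denom=10−2·16/47=438/47; d'=(-21−2·-88/47)/(438/47)=-811/438
back: M3=-811/438
back: M2=-88/47−16/47·-811/438=-272/219
back: M1=2−1/8·-272/219=472/219
M: M0=0, M1=472/219, M2=-272/219, M3=-811/438, M4=0
seg 0: a=-5, c=M0/2=0, d=(M1−M0)/(6·3)=236/1971, b=Δ0−h0·(2M0+M1)/6=-163/219
seg 1: a=-4, c=M1/2=236/219, d=(M2−M1)/(6·1)=-124/219, b=Δ1−h1·(2M1+M2)/6=545/219
seg 2: a=-1, c=M2/2=-136/219, d=(M3−M2)/(6·2)=-89/1752, b=Δ2−h2·(2M2+M3)/6=215/73
seg 3: a=2, c=M3/2=-811/876, d=(M4−M3)/(6·3)=811/7884, b=Δ3−h3·(2M3+M4)/6=-65/438
t_q=3/2 → seg 0, τ=3/2; S=-5+-163/219·τ+0·τ²+236/1971·τ³=-417/73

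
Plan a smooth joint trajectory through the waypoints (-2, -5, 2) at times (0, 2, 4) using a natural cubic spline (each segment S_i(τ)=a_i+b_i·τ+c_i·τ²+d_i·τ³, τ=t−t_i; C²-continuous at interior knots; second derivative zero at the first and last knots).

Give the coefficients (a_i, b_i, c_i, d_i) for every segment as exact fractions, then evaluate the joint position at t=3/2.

  seg 0: a=-2 b=-11/4 c=0 d=5/16
  seg 1: a=-5 b=1 c=15/8 d=-5/16
S(3/2) = -649/128

Δ: Δ0=-3/2, Δ1=7/2
row 1: diag=8, rhs=30; c'=1/4, d'=15/4
back: M1=15/4
M: M0=0, M1=15/4, M2=0
seg 0: a=-2, c=M0/2=0, d=(M1−M0)/(6·2)=5/16, b=Δ0−h0·(2M0+M1)/6=-11/4
seg 1: a=-5, c=M1/2=15/8, d=(M2−M1)/(6·2)=-5/16, b=Δ1−h1·(2M1+M2)/6=1
t_q=3/2 → seg 0, τ=3/2; S=-2+-11/4·τ+0·τ²+5/16·τ³=-649/128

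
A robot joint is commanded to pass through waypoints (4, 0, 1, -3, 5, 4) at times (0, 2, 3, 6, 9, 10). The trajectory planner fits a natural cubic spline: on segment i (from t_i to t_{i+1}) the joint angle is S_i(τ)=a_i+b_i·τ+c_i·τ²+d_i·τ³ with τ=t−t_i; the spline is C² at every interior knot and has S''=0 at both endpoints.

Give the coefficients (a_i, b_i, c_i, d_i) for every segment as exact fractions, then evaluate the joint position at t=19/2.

Δ: Δ0=-2, Δ1=1, Δ2=-4/3, Δ3=8/3, Δ4=-1
row 1: diag=6, rhs=18; c'=1/6, d'=3
row 2: denom=8−1·1/6=47/6; d'=(-14−1·3)/(47/6)=-102/47
row 3: denom=12−3·18/47=510/47; d'=(24−3·-102/47)/(510/47)=239/85
row 4: denom=8−3·47/170=1219/170; d'=(-22−3·239/85)/(1219/170)=-5174/1219
back: M4=-5174/1219
back: M3=239/85−47/170·-5174/1219=4858/1219
back: M2=-102/47−18/47·4858/1219=-4506/1219
back: M1=3−1/6·-4506/1219=4408/1219
M: M0=0, M1=4408/1219, M2=-4506/1219, M3=4858/1219, M4=-5174/1219, M5=0
seg 0: a=4, c=M0/2=0, d=(M1−M0)/(6·2)=1102/3657, b=Δ0−h0·(2M0+M1)/6=-11722/3657
seg 1: a=0, c=M1/2=2204/1219, d=(M2−M1)/(6·1)=-4457/3657, b=Δ1−h1·(2M1+M2)/6=1502/3657
seg 2: a=1, c=M2/2=-2253/1219, d=(M3−M2)/(6·3)=4682/10971, b=Δ2−h2·(2M2+M3)/6=1355/3657
seg 3: a=-3, c=M3/2=2429/1219, d=(M4−M3)/(6·3)=-1672/3657, b=Δ3−h3·(2M3+M4)/6=2939/3657
seg 4: a=5, c=M4/2=-2587/1219, d=(M5−M4)/(6·1)=2587/3657, b=Δ4−h4·(2M4+M5)/6=1517/3657
t_q=19/2 → seg 4, τ=1/2; S=5+1517/3657·τ+-2587/1219·τ²+2587/3657·τ³=46471/9752

  seg 0: a=4 b=-11722/3657 c=0 d=1102/3657
  seg 1: a=0 b=1502/3657 c=2204/1219 d=-4457/3657
  seg 2: a=1 b=1355/3657 c=-2253/1219 d=4682/10971
  seg 3: a=-3 b=2939/3657 c=2429/1219 d=-1672/3657
  seg 4: a=5 b=1517/3657 c=-2587/1219 d=2587/3657
S(19/2) = 46471/9752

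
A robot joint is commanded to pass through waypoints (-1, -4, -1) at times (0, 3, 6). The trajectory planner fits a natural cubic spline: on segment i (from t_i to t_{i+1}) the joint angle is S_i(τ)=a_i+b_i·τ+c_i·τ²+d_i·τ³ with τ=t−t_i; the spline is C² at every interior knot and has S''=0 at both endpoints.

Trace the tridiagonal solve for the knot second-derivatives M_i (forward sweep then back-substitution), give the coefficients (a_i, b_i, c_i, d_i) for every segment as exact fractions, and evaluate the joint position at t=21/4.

  seg 0: a=-1 b=-3/2 c=0 d=1/18
  seg 1: a=-4 b=0 c=1/2 d=-1/18
S(21/4) = -269/128

Δ: Δ0=-1, Δ1=1
row 1: diag=12, rhs=12; c'=1/4, d'=1
back: M1=1
M: M0=0, M1=1, M2=0
seg 0: a=-1, c=M0/2=0, d=(M1−M0)/(6·3)=1/18, b=Δ0−h0·(2M0+M1)/6=-3/2
seg 1: a=-4, c=M1/2=1/2, d=(M2−M1)/(6·3)=-1/18, b=Δ1−h1·(2M1+M2)/6=0
t_q=21/4 → seg 1, τ=9/4; S=-4+0·τ+1/2·τ²+-1/18·τ³=-269/128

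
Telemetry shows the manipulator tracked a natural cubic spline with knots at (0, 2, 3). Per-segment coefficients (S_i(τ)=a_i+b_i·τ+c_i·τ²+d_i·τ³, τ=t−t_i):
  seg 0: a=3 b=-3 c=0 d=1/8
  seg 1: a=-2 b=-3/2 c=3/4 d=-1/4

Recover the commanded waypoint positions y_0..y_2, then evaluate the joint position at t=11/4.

y_0=3 y_1=-2 y_2=-3
S(11/4) = -719/256

y_0 = S_0(0) = a_0 = 3
y_1 = S_1(0) = a_1 = -2
y_2 = S_1(1) = -3
t_q=11/4 is in segment 1 (τ=3/4); S_1(τ)=-719/256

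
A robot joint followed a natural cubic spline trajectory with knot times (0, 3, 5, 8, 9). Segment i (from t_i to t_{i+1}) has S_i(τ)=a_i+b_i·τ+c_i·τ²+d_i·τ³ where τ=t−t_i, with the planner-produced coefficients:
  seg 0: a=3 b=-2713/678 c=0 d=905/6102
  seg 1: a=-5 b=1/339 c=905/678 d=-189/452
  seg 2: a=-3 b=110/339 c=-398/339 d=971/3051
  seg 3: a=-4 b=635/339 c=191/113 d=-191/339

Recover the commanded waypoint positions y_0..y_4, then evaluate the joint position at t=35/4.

y_0=3 y_1=-5 y_2=-3 y_3=-4 y_4=-1
S(35/4) = -13611/7232

y_0 = S_0(0) = a_0 = 3
y_1 = S_1(0) = a_1 = -5
y_2 = S_2(0) = a_2 = -3
y_3 = S_3(0) = a_3 = -4
y_4 = S_3(1) = -1
t_q=35/4 is in segment 3 (τ=3/4); S_3(τ)=-13611/7232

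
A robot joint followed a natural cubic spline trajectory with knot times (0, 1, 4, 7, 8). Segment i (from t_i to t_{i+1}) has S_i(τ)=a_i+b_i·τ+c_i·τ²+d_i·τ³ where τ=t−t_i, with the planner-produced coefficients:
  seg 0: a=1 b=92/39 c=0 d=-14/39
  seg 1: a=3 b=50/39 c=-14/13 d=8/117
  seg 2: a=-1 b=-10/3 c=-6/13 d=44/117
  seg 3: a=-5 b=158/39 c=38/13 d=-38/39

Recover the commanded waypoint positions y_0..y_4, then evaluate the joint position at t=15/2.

y_0=1 y_1=3 y_2=-1 y_3=-5 y_4=1
S(15/2) = -123/52

y_0 = S_0(0) = a_0 = 1
y_1 = S_1(0) = a_1 = 3
y_2 = S_2(0) = a_2 = -1
y_3 = S_3(0) = a_3 = -5
y_4 = S_3(1) = 1
t_q=15/2 is in segment 3 (τ=1/2); S_3(τ)=-123/52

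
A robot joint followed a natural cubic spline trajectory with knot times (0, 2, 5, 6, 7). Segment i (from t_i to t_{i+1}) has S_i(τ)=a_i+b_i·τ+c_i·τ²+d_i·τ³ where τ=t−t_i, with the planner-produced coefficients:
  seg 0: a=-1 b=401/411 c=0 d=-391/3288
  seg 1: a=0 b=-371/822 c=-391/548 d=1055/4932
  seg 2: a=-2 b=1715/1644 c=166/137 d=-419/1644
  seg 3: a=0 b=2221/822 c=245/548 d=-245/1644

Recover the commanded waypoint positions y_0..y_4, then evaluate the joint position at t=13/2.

y_0 = S_0(0) = a_0 = -1
y_1 = S_1(0) = a_1 = 0
y_2 = S_2(0) = a_2 = -2
y_3 = S_3(0) = a_3 = 0
y_4 = S_3(1) = 3
t_q=13/2 is in segment 3 (τ=1/2); S_3(τ)=6331/4384

y_0=-1 y_1=0 y_2=-2 y_3=0 y_4=3
S(13/2) = 6331/4384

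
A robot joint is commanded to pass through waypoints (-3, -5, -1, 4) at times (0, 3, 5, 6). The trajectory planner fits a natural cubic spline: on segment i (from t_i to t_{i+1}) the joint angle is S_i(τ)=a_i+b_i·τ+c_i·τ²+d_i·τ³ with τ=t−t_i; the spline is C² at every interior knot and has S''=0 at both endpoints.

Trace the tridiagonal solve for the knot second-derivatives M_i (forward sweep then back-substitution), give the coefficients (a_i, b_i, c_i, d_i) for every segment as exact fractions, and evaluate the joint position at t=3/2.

Δ: Δ0=-2/3, Δ1=2, Δ2=5
row 1: diag=10, rhs=16; c'=1/5, d'=8/5
row 2: denom=6−2·1/5=28/5; d'=(18−2·8/5)/(28/5)=37/14
back: M2=37/14
back: M1=8/5−1/5·37/14=15/14
M: M0=0, M1=15/14, M2=37/14, M3=0
seg 0: a=-3, c=M0/2=0, d=(M1−M0)/(6·3)=5/84, b=Δ0−h0·(2M0+M1)/6=-101/84
seg 1: a=-5, c=M1/2=15/28, d=(M2−M1)/(6·2)=11/84, b=Δ1−h1·(2M1+M2)/6=17/42
seg 2: a=-1, c=M2/2=37/28, d=(M3−M2)/(6·1)=-37/84, b=Δ2−h2·(2M2+M3)/6=173/42
t_q=3/2 → seg 0, τ=3/2; S=-3+-101/84·τ+0·τ²+5/84·τ³=-1031/224

  seg 0: a=-3 b=-101/84 c=0 d=5/84
  seg 1: a=-5 b=17/42 c=15/28 d=11/84
  seg 2: a=-1 b=173/42 c=37/28 d=-37/84
S(3/2) = -1031/224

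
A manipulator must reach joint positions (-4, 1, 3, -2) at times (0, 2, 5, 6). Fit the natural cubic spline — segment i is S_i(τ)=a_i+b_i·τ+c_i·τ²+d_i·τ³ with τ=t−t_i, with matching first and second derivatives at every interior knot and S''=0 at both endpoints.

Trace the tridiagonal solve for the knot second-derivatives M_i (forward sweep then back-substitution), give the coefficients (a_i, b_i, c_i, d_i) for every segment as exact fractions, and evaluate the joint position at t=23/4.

  seg 0: a=-4 b=1037/426 c=0 d=7/426
  seg 1: a=1 b=1121/426 c=7/71 d=-107/426
  seg 2: a=3 b=-758/213 c=-307/142 d=307/426
S(23/4) = -5281/9088

Δ: Δ0=5/2, Δ1=2/3, Δ2=-5
row 1: diag=10, rhs=-11; c'=3/10, d'=-11/10
row 2: denom=8−3·3/10=71/10; d'=(-34−3·-11/10)/(71/10)=-307/71
back: M2=-307/71
back: M1=-11/10−3/10·-307/71=14/71
M: M0=0, M1=14/71, M2=-307/71, M3=0
seg 0: a=-4, c=M0/2=0, d=(M1−M0)/(6·2)=7/426, b=Δ0−h0·(2M0+M1)/6=1037/426
seg 1: a=1, c=M1/2=7/71, d=(M2−M1)/(6·3)=-107/426, b=Δ1−h1·(2M1+M2)/6=1121/426
seg 2: a=3, c=M2/2=-307/142, d=(M3−M2)/(6·1)=307/426, b=Δ2−h2·(2M2+M3)/6=-758/213
t_q=23/4 → seg 2, τ=3/4; S=3+-758/213·τ+-307/142·τ²+307/426·τ³=-5281/9088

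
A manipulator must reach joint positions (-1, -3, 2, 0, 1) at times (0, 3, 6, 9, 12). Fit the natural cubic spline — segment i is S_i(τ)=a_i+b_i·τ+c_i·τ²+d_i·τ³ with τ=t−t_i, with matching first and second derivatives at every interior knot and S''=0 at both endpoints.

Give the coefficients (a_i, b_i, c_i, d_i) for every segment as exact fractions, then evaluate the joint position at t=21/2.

  seg 0: a=-1 b=-31/21 c=0 d=17/189
  seg 1: a=-3 b=20/21 c=17/21 d=-4/21
  seg 2: a=2 b=2/3 c=-19/21 d=29/189
  seg 3: a=0 b=-13/21 c=10/21 d=-10/189
S(21/2) = -1/28

Δ: Δ0=-2/3, Δ1=5/3, Δ2=-2/3, Δ3=1/3
row 1: diag=12, rhs=14; c'=1/4, d'=7/6
row 2: denom=12−3·1/4=45/4; d'=(-14−3·7/6)/(45/4)=-14/9
row 3: denom=12−3·4/15=56/5; d'=(6−3·-14/9)/(56/5)=20/21
back: M3=20/21
back: M2=-14/9−4/15·20/21=-38/21
back: M1=7/6−1/4·-38/21=34/21
M: M0=0, M1=34/21, M2=-38/21, M3=20/21, M4=0
seg 0: a=-1, c=M0/2=0, d=(M1−M0)/(6·3)=17/189, b=Δ0−h0·(2M0+M1)/6=-31/21
seg 1: a=-3, c=M1/2=17/21, d=(M2−M1)/(6·3)=-4/21, b=Δ1−h1·(2M1+M2)/6=20/21
seg 2: a=2, c=M2/2=-19/21, d=(M3−M2)/(6·3)=29/189, b=Δ2−h2·(2M2+M3)/6=2/3
seg 3: a=0, c=M3/2=10/21, d=(M4−M3)/(6·3)=-10/189, b=Δ3−h3·(2M3+M4)/6=-13/21
t_q=21/2 → seg 3, τ=3/2; S=0+-13/21·τ+10/21·τ²+-10/189·τ³=-1/28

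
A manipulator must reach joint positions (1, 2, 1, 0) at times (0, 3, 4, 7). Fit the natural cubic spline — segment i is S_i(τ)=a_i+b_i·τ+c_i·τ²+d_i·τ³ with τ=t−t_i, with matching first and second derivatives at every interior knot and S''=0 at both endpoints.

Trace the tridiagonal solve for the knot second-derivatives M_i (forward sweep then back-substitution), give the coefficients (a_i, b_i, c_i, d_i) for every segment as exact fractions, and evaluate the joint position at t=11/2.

Δ: Δ0=1/3, Δ1=-1, Δ2=-1/3
row 1: diag=8, rhs=-8; c'=1/8, d'=-1
row 2: denom=8−1·1/8=63/8; d'=(4−1·-1)/(63/8)=40/63
back: M2=40/63
back: M1=-1−1/8·40/63=-68/63
M: M0=0, M1=-68/63, M2=40/63, M3=0
seg 0: a=1, c=M0/2=0, d=(M1−M0)/(6·3)=-34/567, b=Δ0−h0·(2M0+M1)/6=55/63
seg 1: a=2, c=M1/2=-34/63, d=(M2−M1)/(6·1)=2/7, b=Δ1−h1·(2M1+M2)/6=-47/63
seg 2: a=1, c=M2/2=20/63, d=(M3−M2)/(6·3)=-20/567, b=Δ2−h2·(2M2+M3)/6=-61/63
t_q=11/2 → seg 2, τ=3/2; S=1+-61/63·τ+20/63·τ²+-20/567·τ³=1/7

  seg 0: a=1 b=55/63 c=0 d=-34/567
  seg 1: a=2 b=-47/63 c=-34/63 d=2/7
  seg 2: a=1 b=-61/63 c=20/63 d=-20/567
S(11/2) = 1/7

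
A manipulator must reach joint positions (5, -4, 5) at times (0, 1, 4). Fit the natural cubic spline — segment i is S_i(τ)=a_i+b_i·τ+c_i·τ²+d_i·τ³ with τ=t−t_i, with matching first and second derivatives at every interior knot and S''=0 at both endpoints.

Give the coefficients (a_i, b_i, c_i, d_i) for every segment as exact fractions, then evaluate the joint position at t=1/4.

  seg 0: a=5 b=-21/2 c=0 d=3/2
  seg 1: a=-4 b=-6 c=9/2 d=-1/2
S(1/4) = 307/128

Δ: Δ0=-9, Δ1=3
row 1: diag=8, rhs=72; c'=3/8, d'=9
back: M1=9
M: M0=0, M1=9, M2=0
seg 0: a=5, c=M0/2=0, d=(M1−M0)/(6·1)=3/2, b=Δ0−h0·(2M0+M1)/6=-21/2
seg 1: a=-4, c=M1/2=9/2, d=(M2−M1)/(6·3)=-1/2, b=Δ1−h1·(2M1+M2)/6=-6
t_q=1/4 → seg 0, τ=1/4; S=5+-21/2·τ+0·τ²+3/2·τ³=307/128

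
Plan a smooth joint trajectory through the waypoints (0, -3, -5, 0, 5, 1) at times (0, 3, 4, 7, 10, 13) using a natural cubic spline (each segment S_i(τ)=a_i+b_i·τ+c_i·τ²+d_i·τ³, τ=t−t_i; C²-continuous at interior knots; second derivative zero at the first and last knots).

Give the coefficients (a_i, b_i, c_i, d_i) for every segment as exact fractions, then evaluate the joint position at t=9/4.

  seg 0: a=0 b=-123/283 c=0 d=-160/2547
  seg 1: a=-3 b=-603/283 c=-160/283 d=197/283
  seg 2: a=-5 b=-332/283 c=431/283 d=-1468/7641
  seg 3: a=0 b=786/283 c=-175/849 d=-418/7641
  seg 4: a=5 b=18/283 c=-593/849 d=593/7641
S(9/4) = -1917/1132

Δ: Δ0=-1, Δ1=-2, Δ2=5/3, Δ3=5/3, Δ4=-4/3
row 1: diag=8, rhs=-6; c'=1/8, d'=-3/4
row 2: denom=8−1·1/8=63/8; d'=(22−1·-3/4)/(63/8)=26/9
row 3: denom=12−3·8/21=76/7; d'=(0−3·26/9)/(76/7)=-91/114
row 4: denom=12−3·21/76=849/76; d'=(-18−3·-91/114)/(849/76)=-1186/849
back: M4=-1186/849
back: M3=-91/114−21/76·-1186/849=-350/849
back: M2=26/9−8/21·-350/849=862/283
back: M1=-3/4−1/8·862/283=-320/283
M: M0=0, M1=-320/283, M2=862/283, M3=-350/849, M4=-1186/849, M5=0
seg 0: a=0, c=M0/2=0, d=(M1−M0)/(6·3)=-160/2547, b=Δ0−h0·(2M0+M1)/6=-123/283
seg 1: a=-3, c=M1/2=-160/283, d=(M2−M1)/(6·1)=197/283, b=Δ1−h1·(2M1+M2)/6=-603/283
seg 2: a=-5, c=M2/2=431/283, d=(M3−M2)/(6·3)=-1468/7641, b=Δ2−h2·(2M2+M3)/6=-332/283
seg 3: a=0, c=M3/2=-175/849, d=(M4−M3)/(6·3)=-418/7641, b=Δ3−h3·(2M3+M4)/6=786/283
seg 4: a=5, c=M4/2=-593/849, d=(M5−M4)/(6·3)=593/7641, b=Δ4−h4·(2M4+M5)/6=18/283
t_q=9/4 → seg 0, τ=9/4; S=0+-123/283·τ+0·τ²+-160/2547·τ³=-1917/1132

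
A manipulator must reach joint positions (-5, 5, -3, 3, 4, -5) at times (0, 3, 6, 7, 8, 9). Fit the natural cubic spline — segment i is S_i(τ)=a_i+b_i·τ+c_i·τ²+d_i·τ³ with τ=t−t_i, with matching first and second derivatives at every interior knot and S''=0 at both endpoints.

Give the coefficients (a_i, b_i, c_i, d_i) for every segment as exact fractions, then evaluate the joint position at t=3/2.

  seg 0: a=-5 b=7538/1257 c=0 d=-124/419
  seg 1: a=5 b=-2506/1257 c=-1116/419 d=1022/1257
  seg 2: a=-3 b=5000/1257 c=1950/419 d=-3308/1257
  seg 3: a=3 b=6776/1257 c=-1358/419 d=-1445/1257
  seg 4: a=4 b=-5707/1257 c=-2803/419 d=2803/1257
S(3/2) = 2511/838

Δ: Δ0=10/3, Δ1=-8/3, Δ2=6, Δ3=1, Δ4=-9
row 1: diag=12, rhs=-36; c'=1/4, d'=-3
row 2: denom=8−3·1/4=29/4; d'=(52−3·-3)/(29/4)=244/29
row 3: denom=4−1·4/29=112/29; d'=(-30−1·244/29)/(112/29)=-557/56
row 4: denom=4−1·29/112=419/112; d'=(-60−1·-557/56)/(419/112)=-5606/419
back: M4=-5606/419
back: M3=-557/56−29/112·-5606/419=-2716/419
back: M2=244/29−4/29·-2716/419=3900/419
back: M1=-3−1/4·3900/419=-2232/419
M: M0=0, M1=-2232/419, M2=3900/419, M3=-2716/419, M4=-5606/419, M5=0
seg 0: a=-5, c=M0/2=0, d=(M1−M0)/(6·3)=-124/419, b=Δ0−h0·(2M0+M1)/6=7538/1257
seg 1: a=5, c=M1/2=-1116/419, d=(M2−M1)/(6·3)=1022/1257, b=Δ1−h1·(2M1+M2)/6=-2506/1257
seg 2: a=-3, c=M2/2=1950/419, d=(M3−M2)/(6·1)=-3308/1257, b=Δ2−h2·(2M2+M3)/6=5000/1257
seg 3: a=3, c=M3/2=-1358/419, d=(M4−M3)/(6·1)=-1445/1257, b=Δ3−h3·(2M3+M4)/6=6776/1257
seg 4: a=4, c=M4/2=-2803/419, d=(M5−M4)/(6·1)=2803/1257, b=Δ4−h4·(2M4+M5)/6=-5707/1257
t_q=3/2 → seg 0, τ=3/2; S=-5+7538/1257·τ+0·τ²+-124/419·τ³=2511/838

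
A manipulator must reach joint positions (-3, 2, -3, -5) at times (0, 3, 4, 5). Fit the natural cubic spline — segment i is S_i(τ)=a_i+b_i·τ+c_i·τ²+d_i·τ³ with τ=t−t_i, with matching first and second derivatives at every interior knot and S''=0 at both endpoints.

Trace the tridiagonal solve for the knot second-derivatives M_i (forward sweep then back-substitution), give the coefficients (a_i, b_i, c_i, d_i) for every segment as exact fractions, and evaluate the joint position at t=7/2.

Δ: Δ0=5/3, Δ1=-5, Δ2=-2
row 1: diag=8, rhs=-40; c'=1/8, d'=-5
row 2: denom=4−1·1/8=31/8; d'=(18−1·-5)/(31/8)=184/31
back: M2=184/31
back: M1=-5−1/8·184/31=-178/31
M: M0=0, M1=-178/31, M2=184/31, M3=0
seg 0: a=-3, c=M0/2=0, d=(M1−M0)/(6·3)=-89/279, b=Δ0−h0·(2M0+M1)/6=422/93
seg 1: a=2, c=M1/2=-89/31, d=(M2−M1)/(6·1)=181/93, b=Δ1−h1·(2M1+M2)/6=-379/93
seg 2: a=-3, c=M2/2=92/31, d=(M3−M2)/(6·1)=-92/93, b=Δ2−h2·(2M2+M3)/6=-370/93
t_q=7/2 → seg 1, τ=1/2; S=2+-379/93·τ+-89/31·τ²+181/93·τ³=-127/248

  seg 0: a=-3 b=422/93 c=0 d=-89/279
  seg 1: a=2 b=-379/93 c=-89/31 d=181/93
  seg 2: a=-3 b=-370/93 c=92/31 d=-92/93
S(7/2) = -127/248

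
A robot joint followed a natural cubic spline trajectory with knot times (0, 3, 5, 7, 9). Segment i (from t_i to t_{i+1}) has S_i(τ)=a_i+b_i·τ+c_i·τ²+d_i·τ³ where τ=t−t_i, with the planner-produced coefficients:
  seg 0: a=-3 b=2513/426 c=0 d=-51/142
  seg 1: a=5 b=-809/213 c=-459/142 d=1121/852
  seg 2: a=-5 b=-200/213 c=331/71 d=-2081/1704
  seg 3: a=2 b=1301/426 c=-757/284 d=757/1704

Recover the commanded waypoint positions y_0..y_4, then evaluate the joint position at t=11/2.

y_0 = S_0(0) = a_0 = -3
y_1 = S_1(0) = a_1 = 5
y_2 = S_2(0) = a_2 = -5
y_3 = S_3(0) = a_3 = 2
y_4 = S_3(2) = 1
t_q=11/2 is in segment 2 (τ=1/2); S_2(τ)=-20251/4544

y_0=-3 y_1=5 y_2=-5 y_3=2 y_4=1
S(11/2) = -20251/4544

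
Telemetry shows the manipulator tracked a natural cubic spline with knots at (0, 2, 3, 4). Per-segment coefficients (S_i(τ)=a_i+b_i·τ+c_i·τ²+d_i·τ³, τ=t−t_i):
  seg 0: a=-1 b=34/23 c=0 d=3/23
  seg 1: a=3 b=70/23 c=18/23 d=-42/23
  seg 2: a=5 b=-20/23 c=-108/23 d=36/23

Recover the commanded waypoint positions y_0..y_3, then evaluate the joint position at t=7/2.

y_0 = S_0(0) = a_0 = -1
y_1 = S_1(0) = a_1 = 3
y_2 = S_2(0) = a_2 = 5
y_3 = S_2(1) = 1
t_q=7/2 is in segment 2 (τ=1/2); S_2(τ)=165/46

y_0=-1 y_1=3 y_2=5 y_3=1
S(7/2) = 165/46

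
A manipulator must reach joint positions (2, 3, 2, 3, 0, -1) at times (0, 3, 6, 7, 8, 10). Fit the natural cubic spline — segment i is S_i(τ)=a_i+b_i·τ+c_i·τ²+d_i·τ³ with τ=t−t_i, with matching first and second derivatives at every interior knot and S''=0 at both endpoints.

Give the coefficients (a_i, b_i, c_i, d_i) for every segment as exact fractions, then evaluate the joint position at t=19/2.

  seg 0: a=2 b=1009/1286 c=0 d=-1741/34722
  seg 1: a=3 b=-366/643 c=-1741/3858 d=6133/34722
  seg 2: a=2 b=1919/1286 c=732/643 d=-2097/1286
  seg 3: a=3 b=-722/643 c=-4827/1286 d=2413/1286
  seg 4: a=0 b=-3859/1286 c=1206/643 d=-201/643
S(19/2) = -6873/5144

Δ: Δ0=1/3, Δ1=-1/3, Δ2=1, Δ3=-3, Δ4=-1/2
row 1: diag=12, rhs=-4; c'=1/4, d'=-1/3
row 2: denom=8−3·1/4=29/4; d'=(8−3·-1/3)/(29/4)=36/29
row 3: denom=4−1·4/29=112/29; d'=(-24−1·36/29)/(112/29)=-183/28
row 4: denom=6−1·29/112=643/112; d'=(15−1·-183/28)/(643/112)=2412/643
back: M4=2412/643
back: M3=-183/28−29/112·2412/643=-4827/643
back: M2=36/29−4/29·-4827/643=1464/643
back: M1=-1/3−1/4·1464/643=-1741/1929
M: M0=0, M1=-1741/1929, M2=1464/643, M3=-4827/643, M4=2412/643, M5=0
seg 0: a=2, c=M0/2=0, d=(M1−M0)/(6·3)=-1741/34722, b=Δ0−h0·(2M0+M1)/6=1009/1286
seg 1: a=3, c=M1/2=-1741/3858, d=(M2−M1)/(6·3)=6133/34722, b=Δ1−h1·(2M1+M2)/6=-366/643
seg 2: a=2, c=M2/2=732/643, d=(M3−M2)/(6·1)=-2097/1286, b=Δ2−h2·(2M2+M3)/6=1919/1286
seg 3: a=3, c=M3/2=-4827/1286, d=(M4−M3)/(6·1)=2413/1286, b=Δ3−h3·(2M3+M4)/6=-722/643
seg 4: a=0, c=M4/2=1206/643, d=(M5−M4)/(6·2)=-201/643, b=Δ4−h4·(2M4+M5)/6=-3859/1286
t_q=19/2 → seg 4, τ=3/2; S=0+-3859/1286·τ+1206/643·τ²+-201/643·τ³=-6873/5144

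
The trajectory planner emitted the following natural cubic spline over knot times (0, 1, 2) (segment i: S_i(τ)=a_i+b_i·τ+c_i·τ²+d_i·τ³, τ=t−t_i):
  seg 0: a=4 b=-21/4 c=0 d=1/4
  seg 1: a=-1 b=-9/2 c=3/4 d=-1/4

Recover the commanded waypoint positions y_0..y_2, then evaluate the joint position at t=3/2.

y_0=4 y_1=-1 y_2=-5
S(3/2) = -99/32

y_0 = S_0(0) = a_0 = 4
y_1 = S_1(0) = a_1 = -1
y_2 = S_1(1) = -5
t_q=3/2 is in segment 1 (τ=1/2); S_1(τ)=-99/32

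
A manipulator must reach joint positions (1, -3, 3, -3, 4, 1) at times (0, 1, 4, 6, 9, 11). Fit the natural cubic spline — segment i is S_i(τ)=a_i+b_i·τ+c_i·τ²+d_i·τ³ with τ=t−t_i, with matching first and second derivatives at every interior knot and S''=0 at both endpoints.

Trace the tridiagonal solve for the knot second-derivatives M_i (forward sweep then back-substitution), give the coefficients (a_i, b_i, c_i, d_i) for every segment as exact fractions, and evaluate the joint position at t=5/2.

  seg 0: a=1 b=-31538/6141 c=0 d=6974/6141
  seg 1: a=-3 b=-10616/6141 c=6974/2047 d=-39868/55269
  seg 2: a=3 b=-4688/6141 c=-18946/6141 d=24157/24564
  seg 3: a=-3 b=-2667/2047 c=34579/12282 d=-59077/110538
  seg 4: a=4 b=4747/4094 c=-4083/2047 d=1361/4094
S(5/2) = -741/2047

Δ: Δ0=-4, Δ1=2, Δ2=-3, Δ3=7/3, Δ4=-3/2
row 1: diag=8, rhs=36; c'=3/8, d'=9/2
row 2: denom=10−3·3/8=71/8; d'=(-30−3·9/2)/(71/8)=-348/71
row 3: denom=10−2·16/71=678/71; d'=(32−2·-348/71)/(678/71)=1484/339
row 4: denom=10−3·71/226=2047/226; d'=(-23−3·1484/339)/(2047/226)=-8166/2047
back: M4=-8166/2047
back: M3=1484/339−71/226·-8166/2047=34579/6141
back: M2=-348/71−16/71·34579/6141=-37892/6141
back: M1=9/2−3/8·-37892/6141=13948/2047
M: M0=0, M1=13948/2047, M2=-37892/6141, M3=34579/6141, M4=-8166/2047, M5=0
seg 0: a=1, c=M0/2=0, d=(M1−M0)/(6·1)=6974/6141, b=Δ0−h0·(2M0+M1)/6=-31538/6141
seg 1: a=-3, c=M1/2=6974/2047, d=(M2−M1)/(6·3)=-39868/55269, b=Δ1−h1·(2M1+M2)/6=-10616/6141
seg 2: a=3, c=M2/2=-18946/6141, d=(M3−M2)/(6·2)=24157/24564, b=Δ2−h2·(2M2+M3)/6=-4688/6141
seg 3: a=-3, c=M3/2=34579/12282, d=(M4−M3)/(6·3)=-59077/110538, b=Δ3−h3·(2M3+M4)/6=-2667/2047
seg 4: a=4, c=M4/2=-4083/2047, d=(M5−M4)/(6·2)=1361/4094, b=Δ4−h4·(2M4+M5)/6=4747/4094
t_q=5/2 → seg 1, τ=3/2; S=-3+-10616/6141·τ+6974/2047·τ²+-39868/55269·τ³=-741/2047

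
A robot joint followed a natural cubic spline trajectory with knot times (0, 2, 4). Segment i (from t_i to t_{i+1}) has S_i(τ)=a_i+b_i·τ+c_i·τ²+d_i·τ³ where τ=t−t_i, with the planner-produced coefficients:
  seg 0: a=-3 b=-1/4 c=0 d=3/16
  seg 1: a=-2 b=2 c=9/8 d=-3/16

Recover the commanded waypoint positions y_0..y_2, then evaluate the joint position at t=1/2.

y_0=-3 y_1=-2 y_2=5
S(1/2) = -397/128

y_0 = S_0(0) = a_0 = -3
y_1 = S_1(0) = a_1 = -2
y_2 = S_1(2) = 5
t_q=1/2 is in segment 0 (τ=1/2); S_0(τ)=-397/128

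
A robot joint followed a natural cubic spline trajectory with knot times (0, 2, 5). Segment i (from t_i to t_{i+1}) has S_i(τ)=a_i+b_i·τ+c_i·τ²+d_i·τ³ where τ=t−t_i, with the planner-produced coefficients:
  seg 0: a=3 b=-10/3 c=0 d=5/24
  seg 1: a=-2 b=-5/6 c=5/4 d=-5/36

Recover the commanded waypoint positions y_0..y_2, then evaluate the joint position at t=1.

y_0 = S_0(0) = a_0 = 3
y_1 = S_1(0) = a_1 = -2
y_2 = S_1(3) = 3
t_q=1 is in segment 0 (τ=1); S_0(τ)=-1/8

y_0=3 y_1=-2 y_2=3
S(1) = -1/8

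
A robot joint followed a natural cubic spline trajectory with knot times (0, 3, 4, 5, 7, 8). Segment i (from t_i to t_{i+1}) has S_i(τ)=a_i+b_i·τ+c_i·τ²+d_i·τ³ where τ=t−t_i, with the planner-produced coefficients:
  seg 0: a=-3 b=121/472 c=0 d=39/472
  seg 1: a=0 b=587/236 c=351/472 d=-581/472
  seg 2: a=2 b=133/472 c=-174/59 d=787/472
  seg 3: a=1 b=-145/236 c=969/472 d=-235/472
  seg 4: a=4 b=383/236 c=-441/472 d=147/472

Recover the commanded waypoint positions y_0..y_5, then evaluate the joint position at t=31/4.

y_0=-3 y_1=0 y_2=2 y_3=1 y_4=4 y_5=5
S(31/4) = 145693/30208

y_0 = S_0(0) = a_0 = -3
y_1 = S_1(0) = a_1 = 0
y_2 = S_2(0) = a_2 = 2
y_3 = S_3(0) = a_3 = 1
y_4 = S_4(0) = a_4 = 4
y_5 = S_4(1) = 5
t_q=31/4 is in segment 4 (τ=3/4); S_4(τ)=145693/30208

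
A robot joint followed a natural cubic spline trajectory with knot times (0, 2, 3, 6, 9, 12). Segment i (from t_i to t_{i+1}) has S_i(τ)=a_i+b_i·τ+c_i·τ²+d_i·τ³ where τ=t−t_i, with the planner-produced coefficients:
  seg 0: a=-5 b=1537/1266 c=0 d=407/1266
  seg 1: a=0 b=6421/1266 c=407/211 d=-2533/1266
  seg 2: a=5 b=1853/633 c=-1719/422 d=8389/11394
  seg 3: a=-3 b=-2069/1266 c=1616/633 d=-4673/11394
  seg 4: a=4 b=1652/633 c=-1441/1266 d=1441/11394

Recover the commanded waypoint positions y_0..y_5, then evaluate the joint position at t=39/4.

y_0 = S_0(0) = a_0 = -5
y_1 = S_1(0) = a_1 = 0
y_2 = S_2(0) = a_2 = 5
y_3 = S_3(0) = a_3 = -3
y_4 = S_4(0) = a_4 = 4
y_5 = S_4(3) = 5
t_q=39/4 is in segment 4 (τ=3/4); S_4(τ)=145045/27008

y_0=-5 y_1=0 y_2=5 y_3=-3 y_4=4 y_5=5
S(39/4) = 145045/27008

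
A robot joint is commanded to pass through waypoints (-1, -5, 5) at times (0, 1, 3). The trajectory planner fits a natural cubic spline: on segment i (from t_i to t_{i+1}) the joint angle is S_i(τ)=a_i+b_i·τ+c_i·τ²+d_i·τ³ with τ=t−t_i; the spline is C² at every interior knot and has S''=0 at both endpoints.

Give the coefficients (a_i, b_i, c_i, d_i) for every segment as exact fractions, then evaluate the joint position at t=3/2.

Δ: Δ0=-4, Δ1=5
row 1: diag=6, rhs=54; c'=1/3, d'=9
back: M1=9
M: M0=0, M1=9, M2=0
seg 0: a=-1, c=M0/2=0, d=(M1−M0)/(6·1)=3/2, b=Δ0−h0·(2M0+M1)/6=-11/2
seg 1: a=-5, c=M1/2=9/2, d=(M2−M1)/(6·2)=-3/4, b=Δ1−h1·(2M1+M2)/6=-1
t_q=3/2 → seg 1, τ=1/2; S=-5+-1·τ+9/2·τ²+-3/4·τ³=-143/32

  seg 0: a=-1 b=-11/2 c=0 d=3/2
  seg 1: a=-5 b=-1 c=9/2 d=-3/4
S(3/2) = -143/32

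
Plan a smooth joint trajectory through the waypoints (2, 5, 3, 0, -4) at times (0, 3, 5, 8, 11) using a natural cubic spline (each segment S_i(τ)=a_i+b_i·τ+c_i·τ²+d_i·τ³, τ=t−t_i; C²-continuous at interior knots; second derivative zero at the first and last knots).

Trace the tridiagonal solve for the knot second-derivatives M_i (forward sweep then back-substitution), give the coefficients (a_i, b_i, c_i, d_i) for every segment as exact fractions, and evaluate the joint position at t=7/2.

  seg 0: a=2 b=289/177 c=0 d=-112/1593
  seg 1: a=5 b=-47/177 c=-112/177 d=47/354
  seg 2: a=3 b=-71/59 c=29/177 d=-17/531
  seg 3: a=0 b=-64/59 c=-22/177 d=22/1593
S(7/2) = 4461/944

Δ: Δ0=1, Δ1=-1, Δ2=-1, Δ3=-4/3
row 1: diag=10, rhs=-12; c'=1/5, d'=-6/5
row 2: denom=10−2·1/5=48/5; d'=(0−2·-6/5)/(48/5)=1/4
row 3: denom=12−3·5/16=177/16; d'=(-2−3·1/4)/(177/16)=-44/177
back: M3=-44/177
back: M2=1/4−5/16·-44/177=58/177
back: M1=-6/5−1/5·58/177=-224/177
M: M0=0, M1=-224/177, M2=58/177, M3=-44/177, M4=0
seg 0: a=2, c=M0/2=0, d=(M1−M0)/(6·3)=-112/1593, b=Δ0−h0·(2M0+M1)/6=289/177
seg 1: a=5, c=M1/2=-112/177, d=(M2−M1)/(6·2)=47/354, b=Δ1−h1·(2M1+M2)/6=-47/177
seg 2: a=3, c=M2/2=29/177, d=(M3−M2)/(6·3)=-17/531, b=Δ2−h2·(2M2+M3)/6=-71/59
seg 3: a=0, c=M3/2=-22/177, d=(M4−M3)/(6·3)=22/1593, b=Δ3−h3·(2M3+M4)/6=-64/59
t_q=7/2 → seg 1, τ=1/2; S=5+-47/177·τ+-112/177·τ²+47/354·τ³=4461/944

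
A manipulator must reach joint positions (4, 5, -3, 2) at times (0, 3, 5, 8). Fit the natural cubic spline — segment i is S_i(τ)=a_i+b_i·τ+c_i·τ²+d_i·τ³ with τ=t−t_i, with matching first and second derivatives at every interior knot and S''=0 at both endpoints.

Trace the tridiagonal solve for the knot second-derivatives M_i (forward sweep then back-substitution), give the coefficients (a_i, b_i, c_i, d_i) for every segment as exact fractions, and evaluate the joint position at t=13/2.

  seg 0: a=4 b=49/24 c=0 d=-41/216
  seg 1: a=5 b=-37/12 c=-41/24 d=5/8
  seg 2: a=-3 b=-29/12 c=49/24 d=-49/216
S(13/2) = -179/64

Δ: Δ0=1/3, Δ1=-4, Δ2=5/3
row 1: diag=10, rhs=-26; c'=1/5, d'=-13/5
row 2: denom=10−2·1/5=48/5; d'=(34−2·-13/5)/(48/5)=49/12
back: M2=49/12
back: M1=-13/5−1/5·49/12=-41/12
M: M0=0, M1=-41/12, M2=49/12, M3=0
seg 0: a=4, c=M0/2=0, d=(M1−M0)/(6·3)=-41/216, b=Δ0−h0·(2M0+M1)/6=49/24
seg 1: a=5, c=M1/2=-41/24, d=(M2−M1)/(6·2)=5/8, b=Δ1−h1·(2M1+M2)/6=-37/12
seg 2: a=-3, c=M2/2=49/24, d=(M3−M2)/(6·3)=-49/216, b=Δ2−h2·(2M2+M3)/6=-29/12
t_q=13/2 → seg 2, τ=3/2; S=-3+-29/12·τ+49/24·τ²+-49/216·τ³=-179/64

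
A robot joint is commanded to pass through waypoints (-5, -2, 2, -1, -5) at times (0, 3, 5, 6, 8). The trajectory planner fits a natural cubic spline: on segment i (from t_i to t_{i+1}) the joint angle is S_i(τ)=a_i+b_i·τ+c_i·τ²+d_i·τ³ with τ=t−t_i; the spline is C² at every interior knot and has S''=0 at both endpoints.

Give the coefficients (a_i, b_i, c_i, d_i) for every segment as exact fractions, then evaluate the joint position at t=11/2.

  seg 0: a=-5 b=35/326 c=0 d=97/978
  seg 1: a=-2 b=454/163 c=291/326 d=-419/652
  seg 2: a=2 b=-221/163 c=-483/163 d=215/163
  seg 3: a=-1 b=-542/163 c=162/163 d=-27/163
S(11/2) = 973/1304

Δ: Δ0=1, Δ1=2, Δ2=-3, Δ3=-2
row 1: diag=10, rhs=6; c'=1/5, d'=3/5
row 2: denom=6−2·1/5=28/5; d'=(-30−2·3/5)/(28/5)=-39/7
row 3: denom=6−1·5/28=163/28; d'=(6−1·-39/7)/(163/28)=324/163
back: M3=324/163
back: M2=-39/7−5/28·324/163=-966/163
back: M1=3/5−1/5·-966/163=291/163
M: M0=0, M1=291/163, M2=-966/163, M3=324/163, M4=0
seg 0: a=-5, c=M0/2=0, d=(M1−M0)/(6·3)=97/978, b=Δ0−h0·(2M0+M1)/6=35/326
seg 1: a=-2, c=M1/2=291/326, d=(M2−M1)/(6·2)=-419/652, b=Δ1−h1·(2M1+M2)/6=454/163
seg 2: a=2, c=M2/2=-483/163, d=(M3−M2)/(6·1)=215/163, b=Δ2−h2·(2M2+M3)/6=-221/163
seg 3: a=-1, c=M3/2=162/163, d=(M4−M3)/(6·2)=-27/163, b=Δ3−h3·(2M3+M4)/6=-542/163
t_q=11/2 → seg 2, τ=1/2; S=2+-221/163·τ+-483/163·τ²+215/163·τ³=973/1304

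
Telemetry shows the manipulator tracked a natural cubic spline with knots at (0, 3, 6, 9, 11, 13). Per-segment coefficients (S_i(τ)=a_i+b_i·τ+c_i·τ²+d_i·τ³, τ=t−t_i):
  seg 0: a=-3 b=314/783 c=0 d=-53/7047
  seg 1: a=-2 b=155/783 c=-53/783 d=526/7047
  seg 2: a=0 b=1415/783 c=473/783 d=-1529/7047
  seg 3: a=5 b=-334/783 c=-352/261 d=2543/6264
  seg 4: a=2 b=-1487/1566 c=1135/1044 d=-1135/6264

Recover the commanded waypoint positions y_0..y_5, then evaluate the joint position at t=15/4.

y_0=-3 y_1=-2 y_2=0 y_3=5 y_4=2 y_5=3
S(15/4) = -5173/2784

y_0 = S_0(0) = a_0 = -3
y_1 = S_1(0) = a_1 = -2
y_2 = S_2(0) = a_2 = 0
y_3 = S_3(0) = a_3 = 5
y_4 = S_4(0) = a_4 = 2
y_5 = S_4(2) = 3
t_q=15/4 is in segment 1 (τ=3/4); S_1(τ)=-5173/2784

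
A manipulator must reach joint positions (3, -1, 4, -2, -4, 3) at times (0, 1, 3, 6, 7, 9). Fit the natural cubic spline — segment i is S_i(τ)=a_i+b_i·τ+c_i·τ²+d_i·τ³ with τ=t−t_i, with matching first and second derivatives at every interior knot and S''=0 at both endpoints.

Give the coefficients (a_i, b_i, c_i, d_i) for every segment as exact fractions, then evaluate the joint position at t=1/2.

Δ: Δ0=-4, Δ1=5/2, Δ2=-2, Δ3=-2, Δ4=7/2
row 1: diag=6, rhs=39; c'=1/3, d'=13/2
row 2: denom=10−2·1/3=28/3; d'=(-27−2·13/2)/(28/3)=-30/7
row 3: denom=8−3·9/28=197/28; d'=(0−3·-30/7)/(197/28)=360/197
row 4: denom=6−1·28/197=1154/197; d'=(33−1·360/197)/(1154/197)=6141/1154
back: M4=6141/1154
back: M3=360/197−28/197·6141/1154=618/577
back: M2=-30/7−9/28·618/577=-5343/1154
back: M1=13/2−1/3·-5343/1154=4641/577
M: M0=0, M1=4641/577, M2=-5343/1154, M3=618/577, M4=6141/1154, M5=0
seg 0: a=3, c=M0/2=0, d=(M1−M0)/(6·1)=1547/1154, b=Δ0−h0·(2M0+M1)/6=-6163/1154
seg 1: a=-1, c=M1/2=4641/1154, d=(M2−M1)/(6·2)=-4875/4616, b=Δ1−h1·(2M1+M2)/6=-761/577
seg 2: a=4, c=M2/2=-5343/2308, d=(M3−M2)/(6·3)=731/2308, b=Δ2−h2·(2M2+M3)/6=2417/1154
seg 3: a=-2, c=M3/2=309/577, d=(M4−M3)/(6·1)=1635/2308, b=Δ3−h3·(2M3+M4)/6=-7487/2308
seg 4: a=-4, c=M4/2=6141/2308, d=(M5−M4)/(6·2)=-2047/4616, b=Δ4−h4·(2M4+M5)/6=-55/1154
t_q=1/2 → seg 0, τ=1/2; S=3+-6163/1154·τ+0·τ²+1547/1154·τ³=4591/9232

  seg 0: a=3 b=-6163/1154 c=0 d=1547/1154
  seg 1: a=-1 b=-761/577 c=4641/1154 d=-4875/4616
  seg 2: a=4 b=2417/1154 c=-5343/2308 d=731/2308
  seg 3: a=-2 b=-7487/2308 c=309/577 d=1635/2308
  seg 4: a=-4 b=-55/1154 c=6141/2308 d=-2047/4616
S(1/2) = 4591/9232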